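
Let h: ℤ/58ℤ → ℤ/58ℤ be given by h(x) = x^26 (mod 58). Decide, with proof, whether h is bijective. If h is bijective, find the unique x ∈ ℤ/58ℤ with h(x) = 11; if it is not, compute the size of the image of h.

h(28): Repeated squaring mod 58: 28^1 ≡ 28, 28^2 ≡ 28² = 784 ≡ 30, 28^4 ≡ 30² = 900 ≡ 30, 28^8 ≡ 30² = 900 ≡ 30, 28^16 ≡ 30² = 900 ≡ 30. Since 26 = 16 + 8 + 2, 28^26 ≡ 30·30·30: 30·30 = 900 ≡ 30, then 30·30 = 900 ≡ 30. So 28^26 ≡ 30 (mod 58).
h(30): Repeated squaring mod 58: 30^1 ≡ 30, 30^2 ≡ 30² = 900 ≡ 30, 30^4 ≡ 30² = 900 ≡ 30, 30^8 ≡ 30² = 900 ≡ 30, 30^16 ≡ 30² = 900 ≡ 30. Since 26 = 16 + 8 + 2, 30^26 ≡ 30·30·30: 30·30 = 900 ≡ 30, then 30·30 = 900 ≡ 30. So 30^26 ≡ 30 (mod 58).
So h(28) = h(30) = 30 while 28 ≠ 30, so h is not injective, hence not bijective.
Since h is not bijective, we determine |image(h)|. Computing x^26 mod 58 for each x (by repeated squaring, reducing mod 58 at every step), the values h(0), h(1), …, h(57) are: 0, 1, 22, 13, 20, 7, 54, 45, 34, 53, 38, 35, 28, 23, 4, 33, 52, 57, 6, 9, 24, 5, 16, 25, 36, 49, 42, 51, 30, 29, 30, 51, 42, 49, 36, 25, 16, 5, 24, 9, 6, 57, 52, 33, 4, 23, 28, 35, 38, 53, 34, 45, 54, 7, 20, 13, 22, 1.
The distinct values are {0, 1, 4, 5, 6, 7, 9, 13, 16, 20, 22, 23, 24, 25, 28, 29, 30, 33, 34, 35, 36, 38, 42, 45, 49, 51, 52, 53, 54, 57}; there are 30 of them.

30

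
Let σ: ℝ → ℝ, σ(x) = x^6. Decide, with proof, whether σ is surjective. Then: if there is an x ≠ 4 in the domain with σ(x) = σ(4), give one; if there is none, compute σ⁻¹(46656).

Since 6 is even, x^6 ≥ 0 for all x ∈ ℝ, so −1 ∈ ℝ has no preimage. Hence σ is not surjective.
For the follow-up, such an x exists: taking x = −4 ∈ ℝ gives σ(−4) = 4096 = σ(4) with −4 ≠ 4.

-4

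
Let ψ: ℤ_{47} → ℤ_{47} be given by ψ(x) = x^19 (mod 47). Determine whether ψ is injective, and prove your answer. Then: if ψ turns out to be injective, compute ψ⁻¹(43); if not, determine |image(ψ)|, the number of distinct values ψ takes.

Since 47 is prime, the nonzero elements of ℤ_{47} form a cyclic group of order 46.
As gcd(19, 46) = 1, raising to the 19th power is a bijection on this group: if x_1^19 ≡ x_2^19 then (x_1x_2^{−1})^19 = 1, and the only element of order dividing gcd(19, 46) = 1 is 1, so x_1 = x_2.
With ψ(0) = 0 this makes ψ injective on all of ℤ_{47}, hence bijective (finite equal-size domain and codomain). In particular ψ is injective.
Since ψ is injective, we find the preimage of 43. The inverse of x ↦ x^19 on (ℤ_{47})^× is x ↦ x^17, because 19·17 = 323 = 7·46 + 1 ≡ 1 (mod 46) and x^{46} = 1 for x ≠ 0 (Fermat). So ψ⁻¹(43) = 43^17 mod 47.
Repeated squaring mod 47: 43^1 ≡ 43, 43^2 ≡ 43² = 1849 ≡ 16, 43^4 ≡ 16² = 256 ≡ 21, 43^8 ≡ 21² = 441 ≡ 18, 43^16 ≡ 18² = 324 ≡ 42. Since 17 = 16 + 1, 43^17 ≡ 42·43: 42·43 = 1806 ≡ 20. So 43^17 ≡ 20 (mod 47).
Hence ψ⁻¹(43) = 20.

20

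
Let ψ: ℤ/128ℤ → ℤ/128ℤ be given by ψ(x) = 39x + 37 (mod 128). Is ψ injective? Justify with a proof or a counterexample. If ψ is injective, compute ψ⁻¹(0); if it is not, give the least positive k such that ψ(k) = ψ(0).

45

Suppose ψ(u) = ψ(v) in ℤ/128ℤ. Then 39u + 37 ≡ 39v + 37 (mod 128), therefore 39(u − v) ≡ 0 (mod 128).
Since gcd(39, 128) = 1, 39 is invertible modulo 128, therefore u − v ≡ 0 (mod 128), i.e. u = v.
Thus ψ is injective.
We now compute 39⁻¹ mod 128 explicitly. Euclid's algorithm: 128 = 3·39 + 11, 39 = 3·11 + 6, 11 = 1·6 + 5, 6 = 1·5 + 1; back-substituting gives 1 = 23·39 − 7·128, so 39⁻¹ ≡ 23 (mod 128).
Since ψ is injective, we compute ψ⁻¹(0): solve 39x + 37 ≡ 0 (mod 128), i.e. 39x ≡ 91 (mod 128).
Multiplying by 39⁻¹ = 23 gives x ≡ 23·91 = 2093 = 16·128 + 45 ≡ 45 (mod 128).
Check: ψ(45) = 39·45 + 37 = 1792 = 14·128 + 0 ≡ 0 (mod 128).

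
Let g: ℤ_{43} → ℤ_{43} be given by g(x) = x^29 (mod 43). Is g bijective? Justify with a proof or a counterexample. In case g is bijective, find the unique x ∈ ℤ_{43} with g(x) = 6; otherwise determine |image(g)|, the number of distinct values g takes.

Since 43 is prime, the nonzero elements of ℤ_{43} form a cyclic group of order 42.
As gcd(29, 42) = 1, raising to the 29th power is a bijection on this group: if x_1^29 ≡ x_2^29 then (x_1x_2^{−1})^29 = 1, and the only element of order dividing gcd(29, 42) = 1 is 1, so x_1 = x_2.
With g(0) = 0 this makes g injective on all of ℤ_{43}, hence bijective (finite equal-size domain and codomain). In particular g is bijective.
Since g is bijective, we find the preimage of 6. The inverse of x ↦ x^29 on (ℤ_{43})^× is x ↦ x^29, because 29·29 = 841 = 20·42 + 1 ≡ 1 (mod 42) and x^{42} = 1 for x ≠ 0 (Fermat). So g⁻¹(6) = 6^29 mod 43.
Repeated squaring mod 43: 6^1 ≡ 6, 6^2 ≡ 6² = 36, 6^4 ≡ 36² = 1296 ≡ 6, 6^8 ≡ 6² = 36, 6^16 ≡ 36² = 1296 ≡ 6. Since 29 = 16 + 8 + 4 + 1, 6^29 ≡ 6·36·6·6: 6·36 = 216 ≡ 1, then 1·6 = 6, then 6·6 = 36. So 6^29 ≡ 36 (mod 43).
Hence g⁻¹(6) = 36.

36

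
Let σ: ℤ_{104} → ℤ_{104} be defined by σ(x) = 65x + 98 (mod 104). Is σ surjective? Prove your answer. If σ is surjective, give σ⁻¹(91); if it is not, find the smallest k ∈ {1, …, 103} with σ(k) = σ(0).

8

Since gcd(65, 104) = 13, we have 65x ≡ 0 (mod 13) for all x, so σ(x) ≡ 7 (mod 13).
But 0 ≢ 7 (mod 13), so 0 ∈ ℤ_{104} has no preimage. Thus σ is not surjective.
Since σ is not surjective, we find the least positive k with σ(k) = σ(0): this means 65k ≡ 0 (mod 104), i.e. 104 ∣ 65k. Since gcd(65, 104) = 13, dividing through by 13 this holds exactly when 8 ∣ 5k, and as gcd(5, 8) = 1, exactly when 8 ∣ k.
The smallest positive such k is 8.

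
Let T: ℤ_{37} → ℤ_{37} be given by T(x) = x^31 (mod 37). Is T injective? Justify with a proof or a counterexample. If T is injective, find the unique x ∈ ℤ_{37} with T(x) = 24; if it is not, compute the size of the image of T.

5

Since 37 is prime, the nonzero elements of ℤ_{37} form a cyclic group of order 36.
As gcd(31, 36) = 1, raising to the 31st power is a bijection on this group: if a^31 ≡ b^31 then (ab^{−1})^31 = 1, and the only element of order dividing gcd(31, 36) = 1 is 1, so a = b.
With T(0) = 0 this makes T injective on all of ℤ_{37}, hence bijective (finite equal-size domain and codomain). In particular T is injective.
Since T is injective, we find the preimage of 24. The inverse of x ↦ x^31 on (ℤ_{37})^× is x ↦ x^7, because 31·7 = 217 = 6·36 + 1 ≡ 1 (mod 36) and x^{36} = 1 for x ≠ 0 (Fermat). So T⁻¹(24) = 24^7 mod 37.
Repeated squaring mod 37: 24^1 ≡ 24, 24^2 ≡ 24² = 576 ≡ 21, 24^4 ≡ 21² = 441 ≡ 34. Since 7 = 4 + 2 + 1, 24^7 ≡ 34·21·24: 34·21 = 714 ≡ 11, then 11·24 = 264 ≡ 5. So 24^7 ≡ 5 (mod 37).
Hence T⁻¹(24) = 5.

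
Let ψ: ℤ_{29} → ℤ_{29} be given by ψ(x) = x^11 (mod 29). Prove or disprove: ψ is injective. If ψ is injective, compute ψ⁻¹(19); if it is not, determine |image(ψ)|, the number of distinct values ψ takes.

Since 29 is prime, the nonzero elements of ℤ_{29} form a cyclic group of order 28.
As gcd(11, 28) = 1, raising to the 11th power is a bijection on this group: if a^11 ≡ b^11 then (ab^{−1})^11 = 1, and the only element of order dividing gcd(11, 28) = 1 is 1, so a = b.
With ψ(0) = 0 this makes ψ injective on all of ℤ_{29}, hence bijective (finite equal-size domain and codomain). In particular ψ is injective.
Since ψ is injective, we find the preimage of 19. The inverse of x ↦ x^11 on (ℤ_{29})^× is x ↦ x^23, because 11·23 = 253 = 9·28 + 1 ≡ 1 (mod 28) and x^{28} = 1 for x ≠ 0 (Fermat). So ψ⁻¹(19) = 19^23 mod 29.
Repeated squaring mod 29: 19^1 ≡ 19, 19^2 ≡ 19² = 361 ≡ 13, 19^4 ≡ 13² = 169 ≡ 24, 19^8 ≡ 24² = 576 ≡ 25, 19^16 ≡ 25² = 625 ≡ 16. Since 23 = 16 + 4 + 2 + 1, 19^23 ≡ 16·24·13·19: 16·24 = 384 ≡ 7, then 7·13 = 91 ≡ 4, then 4·19 = 76 ≡ 18. So 19^23 ≡ 18 (mod 29).
Hence ψ⁻¹(19) = 18.

18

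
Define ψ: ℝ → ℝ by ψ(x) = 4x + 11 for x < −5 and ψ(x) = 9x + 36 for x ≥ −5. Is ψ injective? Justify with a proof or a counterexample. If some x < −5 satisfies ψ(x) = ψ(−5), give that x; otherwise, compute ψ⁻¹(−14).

Both pieces are strictly increasing (slopes 4 and 9), so each is injective on its own interval.
The left piece maps (−∞, −5) onto (−∞, −9); the right piece maps [−5, ∞) onto [−9, ∞).
These images are disjoint, so no value is attained by both pieces. Therefore ψ is injective.
Because the two images are disjoint, no x < −5 has ψ(x) = ψ(−5), so we compute ψ⁻¹(−14): −14 lies in (−∞, −9), so solve 4x + 11 = −14: x = (−14 − 11)/4 = −25/4.

-25/4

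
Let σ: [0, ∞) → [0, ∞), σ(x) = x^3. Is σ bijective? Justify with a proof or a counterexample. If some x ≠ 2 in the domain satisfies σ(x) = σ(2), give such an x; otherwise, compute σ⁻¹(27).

3

On [0, ∞), x ↦ x^3 is strictly increasing (injective) and for any y ∈ [0, ∞) the 3rd root y^{1/3} lies in [0, ∞) (surjective). So σ is bijective.
Since x ↦ x^3 is strictly increasing on [0, ∞), it is injective there, so no x ≠ 2 in the domain has σ(x) = σ(2). We therefore compute σ⁻¹(27) = 27^{1/3} = 3 (indeed 3^3 = 27).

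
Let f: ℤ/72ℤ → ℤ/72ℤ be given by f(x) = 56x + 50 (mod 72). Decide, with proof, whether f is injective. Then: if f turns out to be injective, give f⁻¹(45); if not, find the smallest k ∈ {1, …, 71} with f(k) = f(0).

9

We have gcd(56, 72) = 8 > 1. Taking x_1 = 0 and x_2 = 9: f(0) = 50 and f(9) = 56·9 + 50 = 554 ≡ 50 (mod 72).
So f(0) = f(9) while 0 ≠ 9, hence f is not injective.
Since f is not injective, we find the least positive k with f(k) = f(0): this means 56k ≡ 0 (mod 72), i.e. 72 ∣ 56k. Since gcd(56, 72) = 8, dividing through by 8 this holds exactly when 9 ∣ 7k, and as gcd(7, 9) = 1, exactly when 9 ∣ k.
The smallest positive such k is 9.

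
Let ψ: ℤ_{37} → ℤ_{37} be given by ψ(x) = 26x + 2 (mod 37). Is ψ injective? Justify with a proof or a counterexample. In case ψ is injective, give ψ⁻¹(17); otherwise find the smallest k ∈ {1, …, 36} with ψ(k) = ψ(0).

2

If ψ(u) = ψ(v), then 26u ≡ 26v (mod 37). Because gcd(26, 37) = 1, we may cancel 26 to get u ≡ v (mod 37).
Hence ψ is injective.
We now compute 26⁻¹ mod 37 explicitly. Euclid's algorithm: 37 = 1·26 + 11, 26 = 2·11 + 4, 11 = 2·4 + 3, 4 = 1·3 + 1; back-substituting gives 1 = 10·26 − 7·37, so 26⁻¹ ≡ 10 (mod 37).
Since ψ is injective, we find ψ⁻¹(17): we need 26x ≡ 17 − 2 ≡ 15 (mod 37). Using 26⁻¹ = 10: x ≡ 10·15 = 150 = 4·37 + 2, so x = 2.
Check: ψ(2) = 26·2 + 2 = 54 = 1·37 + 17 ≡ 17 (mod 37).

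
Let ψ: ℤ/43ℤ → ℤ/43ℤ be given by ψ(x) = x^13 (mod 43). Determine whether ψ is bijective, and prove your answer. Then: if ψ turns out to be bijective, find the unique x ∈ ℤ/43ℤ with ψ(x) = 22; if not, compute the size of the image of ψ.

2

Since 43 is prime, the nonzero elements of ℤ/43ℤ form a cyclic group of order 42.
As gcd(13, 42) = 1, raising to the 13th power is a bijection on this group: if u^13 ≡ v^13 then (uv^{−1})^13 = 1, and the only element of order dividing gcd(13, 42) = 1 is 1, so u = v.
With ψ(0) = 0 this makes ψ injective on all of ℤ/43ℤ, hence bijective (finite equal-size domain and codomain). In particular ψ is bijective.
Since ψ is bijective, we find the preimage of 22. The inverse of x ↦ x^13 on (ℤ/43ℤ)^× is x ↦ x^13, because 13·13 = 169 = 4·42 + 1 ≡ 1 (mod 42) and x^{42} = 1 for x ≠ 0 (Fermat). So ψ⁻¹(22) = 22^13 mod 43.
Repeated squaring mod 43: 22^1 ≡ 22, 22^2 ≡ 22² = 484 ≡ 11, 22^4 ≡ 11² = 121 ≡ 35, 22^8 ≡ 35² = 1225 ≡ 21. Since 13 = 8 + 4 + 1, 22^13 ≡ 21·35·22: 21·35 = 735 ≡ 4, then 4·22 = 88 ≡ 2. So 22^13 ≡ 2 (mod 43).
Hence ψ⁻¹(22) = 2.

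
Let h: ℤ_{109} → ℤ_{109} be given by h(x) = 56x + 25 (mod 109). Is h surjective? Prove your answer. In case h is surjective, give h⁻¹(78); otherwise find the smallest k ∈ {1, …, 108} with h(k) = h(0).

108

Since gcd(56, 109) = 1, 56 is invertible modulo 109. Euclid's algorithm: 109 = 1·56 + 53, 56 = 1·53 + 3, 53 = 17·3 + 2, 3 = 1·2 + 1; back-substituting gives 1 = 37·56 − 19·109, so 56⁻¹ ≡ 37 (mod 109).
For any y ∈ ℤ_{109}, x = 37(y − 25) mod 109 satisfies h(x) = 56·37(y − 25) + 25 ≡ y (since 56·37 ≡ 1 mod 109). So every y has a preimage.
So h is surjective.
Since h is surjective, we find h⁻¹(78): we need 56x ≡ 78 − 25 ≡ 53 (mod 109). Using 56⁻¹ = 37: x ≡ 37·53 = 1961 = 17·109 + 108, so x = 108.
Check: h(108) = 56·108 + 25 = 6073 = 55·109 + 78 ≡ 78 (mod 109).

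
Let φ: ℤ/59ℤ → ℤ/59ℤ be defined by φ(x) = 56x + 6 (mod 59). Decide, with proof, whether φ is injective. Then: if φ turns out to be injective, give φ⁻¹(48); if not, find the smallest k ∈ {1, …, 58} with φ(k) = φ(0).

Recall that φ is injective if φ(u) = φ(v) implies u = v.
If φ(u) = φ(v), then 56u ≡ 56v (mod 59). Because gcd(56, 59) = 1, we may cancel 56 to get u ≡ v (mod 59).
Therefore φ is injective.
We now compute 56⁻¹ mod 59 explicitly. Euclid's algorithm: 59 = 1·56 + 3, 56 = 18·3 + 2, 3 = 1·2 + 1; back-substituting gives 1 = 39·56 − 37·59, so 56⁻¹ ≡ 39 (mod 59).
Since φ is injective, we compute φ⁻¹(48): solve 56x + 6 ≡ 48 (mod 59), i.e. 56x ≡ 42 (mod 59).
Multiplying by 56⁻¹ = 39 gives x ≡ 39·42 = 1638 = 27·59 + 45 ≡ 45 (mod 59).
Check: φ(45) = 56·45 + 6 = 2526 = 42·59 + 48 ≡ 48 (mod 59).

45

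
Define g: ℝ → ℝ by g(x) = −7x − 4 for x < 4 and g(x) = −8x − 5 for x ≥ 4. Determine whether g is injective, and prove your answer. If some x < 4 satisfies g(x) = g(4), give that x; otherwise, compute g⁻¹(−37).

Both pieces are strictly decreasing (slopes −7 and −8), so each is injective on its own interval.
The left piece maps (−∞, 4) onto (−32, ∞); the right piece maps [4, ∞) onto (−∞, −37].
These images are disjoint, so no value is attained by both pieces. Hence g is injective.
Because the two images are disjoint, no x < 4 has g(x) = g(4), so we compute g⁻¹(−37): −37 lies in (−∞, −37], so solve −8x − 5 = −37: x = (−37 + 5)/(−8) = 4.

4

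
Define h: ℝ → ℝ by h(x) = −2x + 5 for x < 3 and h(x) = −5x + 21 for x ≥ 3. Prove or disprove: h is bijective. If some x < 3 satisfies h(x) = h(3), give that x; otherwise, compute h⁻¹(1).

-1/2

Both pieces are strictly decreasing (slopes −2 and −5), so each is injective on its own interval.
The left piece maps (−∞, 3) onto (−1, ∞); the right piece maps [3, ∞) onto (−∞, 6].
These images overlap. In particular h(3) = 6 (right piece), and solving −2x + 5 = 6 on the left piece gives x = −1/2 < 3.
So h(−1/2) = h(3) with −1/2 ≠ 3, and h is not injective, hence not bijective. This x = −1/2 is the requested value below 3.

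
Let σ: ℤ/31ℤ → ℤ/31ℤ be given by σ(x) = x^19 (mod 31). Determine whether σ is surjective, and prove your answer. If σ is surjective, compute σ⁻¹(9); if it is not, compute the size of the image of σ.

Since 31 is prime, the nonzero elements of ℤ/31ℤ form a cyclic group of order 30.
As gcd(19, 30) = 1, raising to the 19th power is a bijection on this group: if x_1^19 ≡ x_2^19 then (x_1x_2^{−1})^19 = 1, and the only element of order dividing gcd(19, 30) = 1 is 1, so x_1 = x_2.
With σ(0) = 0 this makes σ injective on all of ℤ/31ℤ, hence bijective (finite equal-size domain and codomain). In particular σ is surjective.
Since σ is surjective, we find the preimage of 9. The inverse of x ↦ x^19 on (ℤ/31ℤ)^× is x ↦ x^19, because 19·19 = 361 = 12·30 + 1 ≡ 1 (mod 30) and x^{30} = 1 for x ≠ 0 (Fermat). So σ⁻¹(9) = 9^19 mod 31.
Repeated squaring mod 31: 9^1 ≡ 9, 9^2 ≡ 9² = 81 ≡ 19, 9^4 ≡ 19² = 361 ≡ 20, 9^8 ≡ 20² = 400 ≡ 28, 9^16 ≡ 28² = 784 ≡ 9. Since 19 = 16 + 2 + 1, 9^19 ≡ 9·19·9: 9·19 = 171 ≡ 16, then 16·9 = 144 ≡ 20. So 9^19 ≡ 20 (mod 31).
Hence σ⁻¹(9) = 20.

20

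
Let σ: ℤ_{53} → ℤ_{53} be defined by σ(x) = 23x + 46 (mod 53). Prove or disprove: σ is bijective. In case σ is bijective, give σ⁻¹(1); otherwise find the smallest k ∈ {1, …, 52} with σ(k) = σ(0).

Suppose σ(u) = σ(v) in ℤ_{53}. Then 23u + 46 ≡ 23v + 46 (mod 53), thus 23(u − v) ≡ 0 (mod 53).
Since gcd(23, 53) = 1, 23 is invertible modulo 53, therefore u − v ≡ 0 (mod 53), i.e. u = v.
We now compute 23⁻¹ mod 53 explicitly. Euclid's algorithm: 53 = 2·23 + 7, 23 = 3·7 + 2, 7 = 3·2 + 1; back-substituting gives 1 = 30·23 − 13·53, so 23⁻¹ ≡ 30 (mod 53).
For any y ∈ ℤ_{53}, x = 30(y − 46) mod 53 satisfies σ(x) = 23·30(y − 46) + 46 ≡ y (since 23·30 ≡ 1 mod 53). So every y has a preimage.
Hence σ is bijective.
Since σ is bijective, we compute σ⁻¹(1): solve 23x + 46 ≡ 1 (mod 53), i.e. 23x ≡ 8 (mod 53).
Multiplying by 23⁻¹ = 30 gives x ≡ 30·8 = 240 = 4·53 + 28 ≡ 28 (mod 53).
Check: σ(28) = 23·28 + 46 = 690 = 13·53 + 1 ≡ 1 (mod 53).

28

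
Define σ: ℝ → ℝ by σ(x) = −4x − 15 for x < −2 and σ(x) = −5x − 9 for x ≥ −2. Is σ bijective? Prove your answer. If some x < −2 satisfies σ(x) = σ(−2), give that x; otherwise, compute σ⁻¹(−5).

-4

Both pieces are strictly decreasing (slopes −4 and −5), so each is injective on its own interval.
The left piece maps (−∞, −2) onto (−7, ∞); the right piece maps [−2, ∞) onto (−∞, 1].
These images overlap. In particular σ(−2) = 1 (right piece), and solving −4x − 15 = 1 on the left piece gives x = −4 < −2.
So σ(−4) = σ(−2) with −4 ≠ −2, and σ is not injective, hence not bijective. This x = −4 is the requested value below −2.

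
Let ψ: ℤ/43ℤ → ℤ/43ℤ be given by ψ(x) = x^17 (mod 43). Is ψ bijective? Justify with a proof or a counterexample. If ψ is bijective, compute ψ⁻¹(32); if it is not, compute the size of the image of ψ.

27

Since 43 is prime, the nonzero elements of ℤ/43ℤ form a cyclic group of order 42.
As gcd(17, 42) = 1, raising to the 17th power is a bijection on this group: if a^17 ≡ b^17 then (ab^{−1})^17 = 1, and the only element of order dividing gcd(17, 42) = 1 is 1, so a = b.
With ψ(0) = 0 this makes ψ injective on all of ℤ/43ℤ, hence bijective (finite equal-size domain and codomain). In particular ψ is bijective.
Since ψ is bijective, we find the preimage of 32. The inverse of x ↦ x^17 on (ℤ/43ℤ)^× is x ↦ x^5, because 17·5 = 85 = 2·42 + 1 ≡ 1 (mod 42) and x^{42} = 1 for x ≠ 0 (Fermat). So ψ⁻¹(32) = 32^5 mod 43.
Repeated squaring mod 43: 32^1 ≡ 32, 32^2 ≡ 32² = 1024 ≡ 35, 32^4 ≡ 35² = 1225 ≡ 21. Since 5 = 4 + 1, 32^5 ≡ 21·32: 21·32 = 672 ≡ 27. So 32^5 ≡ 27 (mod 43).
Hence ψ⁻¹(32) = 27.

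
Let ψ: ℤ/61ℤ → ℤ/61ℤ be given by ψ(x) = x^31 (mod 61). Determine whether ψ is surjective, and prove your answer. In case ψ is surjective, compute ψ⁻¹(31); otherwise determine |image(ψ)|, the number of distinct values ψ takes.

30

Since 61 is prime, the nonzero elements of ℤ/61ℤ form a cyclic group of order 60.
As gcd(31, 60) = 1, raising to the 31st power is a bijection on this group: if a^31 ≡ b^31 then (ab^{−1})^31 = 1, and the only element of order dividing gcd(31, 60) = 1 is 1, so a = b.
With ψ(0) = 0 this makes ψ injective on all of ℤ/61ℤ, hence bijective (finite equal-size domain and codomain). In particular ψ is surjective.
Since ψ is surjective, we find the preimage of 31. The inverse of x ↦ x^31 on (ℤ/61ℤ)^× is x ↦ x^31, because 31·31 = 961 = 16·60 + 1 ≡ 1 (mod 60) and x^{60} = 1 for x ≠ 0 (Fermat). So ψ⁻¹(31) = 31^31 mod 61.
Repeated squaring mod 61: 31^1 ≡ 31, 31^2 ≡ 31² = 961 ≡ 46, 31^4 ≡ 46² = 2116 ≡ 42, 31^8 ≡ 42² = 1764 ≡ 56, 31^16 ≡ 56² = 3136 ≡ 25. Since 31 = 16 + 8 + 4 + 2 + 1, 31^31 ≡ 25·56·42·46·31: 25·56 = 1400 ≡ 58, then 58·42 = 2436 ≡ 57, then 57·46 = 2622 ≡ 60, then 60·31 = 1860 ≡ 30. So 31^31 ≡ 30 (mod 61).
Hence ψ⁻¹(31) = 30.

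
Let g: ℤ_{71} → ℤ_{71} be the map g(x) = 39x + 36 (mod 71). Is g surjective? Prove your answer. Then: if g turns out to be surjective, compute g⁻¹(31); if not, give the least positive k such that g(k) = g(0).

29

Recall: surjectivity means every element of the codomain has a preimage under g.
Since gcd(39, 71) = 1, 39 is invertible modulo 71. Euclid's algorithm: 71 = 1·39 + 32, 39 = 1·32 + 7, 32 = 4·7 + 4, 7 = 1·4 + 3, 4 = 1·3 + 1; back-substituting gives 1 = 51·39 − 28·71, so 39⁻¹ ≡ 51 (mod 71).
For any y ∈ ℤ_{71}, x = 51(y − 36) mod 71 satisfies g(x) = 39·51(y − 36) + 36 ≡ y (since 39·51 ≡ 1 mod 71). So every y has a preimage.
Hence g is surjective.
Since g is surjective, we compute g⁻¹(31): solve 39x + 36 ≡ 31 (mod 71), i.e. 39x ≡ 66 (mod 71).
Multiplying by 39⁻¹ = 51 gives x ≡ 51·66 = 3366 = 47·71 + 29 ≡ 29 (mod 71).
Check: g(29) = 39·29 + 36 = 1167 = 16·71 + 31 ≡ 31 (mod 71).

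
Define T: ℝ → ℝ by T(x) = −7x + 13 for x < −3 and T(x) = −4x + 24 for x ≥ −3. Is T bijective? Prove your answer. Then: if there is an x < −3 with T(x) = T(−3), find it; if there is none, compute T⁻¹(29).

-23/7

Both pieces are strictly decreasing (slopes −7 and −4), so each is injective on its own interval.
The left piece maps (−∞, −3) onto (34, ∞); the right piece maps [−3, ∞) onto (−∞, 36].
These images overlap. In particular T(−3) = 36 (right piece), and solving −7x + 13 = 36 on the left piece gives x = −23/7 < −3.
So T(−23/7) = T(−3) with −23/7 ≠ −3, and T is not injective, hence not bijective. This x = −23/7 is the requested value below −3.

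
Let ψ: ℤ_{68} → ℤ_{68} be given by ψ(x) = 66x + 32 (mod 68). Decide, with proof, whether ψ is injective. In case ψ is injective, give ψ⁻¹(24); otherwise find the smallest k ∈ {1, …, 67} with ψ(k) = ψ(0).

We have gcd(66, 68) = 2 > 1. Taking a = 0 and b = 34: ψ(0) = 32 and ψ(34) = 66·34 + 32 = 2276 ≡ 32 (mod 68).
So ψ(0) = ψ(34) while 0 ≠ 34, thus ψ is not injective.
Since ψ is not injective, we find the least positive k with ψ(k) = ψ(0): this means 66k ≡ 0 (mod 68), i.e. 68 ∣ 66k. Since gcd(66, 68) = 2, dividing through by 2 this holds exactly when 34 ∣ 33k, and as gcd(33, 34) = 1, exactly when 34 ∣ k.
The smallest positive such k is 34.

34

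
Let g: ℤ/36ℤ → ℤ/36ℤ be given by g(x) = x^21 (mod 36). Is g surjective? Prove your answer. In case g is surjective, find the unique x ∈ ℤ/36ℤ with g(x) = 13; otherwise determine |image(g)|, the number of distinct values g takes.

9

g(0) = 0^21 = 0.
g(6): Repeated squaring mod 36: 6^1 ≡ 6, 6^2 ≡ 6² = 36 ≡ 0, 6^4 ≡ 0² = 0, 6^8 ≡ 0² = 0, 6^16 ≡ 0² = 0. Since 21 = 16 + 4 + 1, 6^21 ≡ 0·0·6: 0·0 = 0, then 0·6 = 0. So 6^21 ≡ 0 (mod 36).
So g(0) = g(6) = 0 while 0 ≠ 6, hence g is not injective.
A non-injective map from the 36-element set ℤ/36ℤ to itself takes at most 35 distinct values, so it cannot be surjective. Hence g is not surjective.
Since g is not surjective, we determine |image(g)|. Computing x^21 mod 36 for each x (by repeated squaring, reducing mod 36 at every step), the values g(0), g(1), …, g(35) are: 0, 1, 8, 27, 28, 17, 0, 19, 8, 9, 28, 35, 0, 1, 8, 27, 28, 17, 0, 19, 8, 9, 28, 35, 0, 1, 8, 27, 28, 17, 0, 19, 8, 9, 28, 35.
The distinct values are {0, 1, 8, 9, 17, 19, 27, 28, 35}; there are 9 of them.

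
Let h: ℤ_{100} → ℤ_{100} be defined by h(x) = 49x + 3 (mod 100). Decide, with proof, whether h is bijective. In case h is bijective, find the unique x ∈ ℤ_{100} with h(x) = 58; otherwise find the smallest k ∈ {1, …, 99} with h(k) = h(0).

95

If h(x_1) = h(x_2), then 49x_1 ≡ 49x_2 (mod 100). Because gcd(49, 100) = 1, we may cancel 49 to get x_1 ≡ x_2 (mod 100).
We now compute 49⁻¹ mod 100 explicitly. Euclid's algorithm: 100 = 2·49 + 2, 49 = 24·2 + 1; back-substituting gives 1 = 49·49 − 24·100, so 49⁻¹ ≡ 49 (mod 100).
Then y ↦ 49(y − 3) is a two-sided inverse to h, so every y ∈ ℤ_{100} has a preimage.
Therefore h is bijective.
Since h is bijective, we find h⁻¹(58): we need 49x ≡ 58 − 3 ≡ 55 (mod 100). Using 49⁻¹ = 49: x ≡ 49·55 = 2695 = 26·100 + 95, so x = 95.
Check: h(95) = 49·95 + 3 = 4658 = 46·100 + 58 ≡ 58 (mod 100).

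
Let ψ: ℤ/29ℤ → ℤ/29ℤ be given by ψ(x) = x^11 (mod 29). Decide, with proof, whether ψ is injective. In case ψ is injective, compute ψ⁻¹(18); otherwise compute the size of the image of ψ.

2

Since 29 is prime, the nonzero elements of ℤ/29ℤ form a cyclic group of order 28.
As gcd(11, 28) = 1, raising to the 11th power is a bijection on this group: if x_1^11 ≡ x_2^11 then (x_1x_2^{−1})^11 = 1, and the only element of order dividing gcd(11, 28) = 1 is 1, so x_1 = x_2.
With ψ(0) = 0 this makes ψ injective on all of ℤ/29ℤ, hence bijective (finite equal-size domain and codomain). In particular ψ is injective.
Since ψ is injective, we find the preimage of 18. The inverse of x ↦ x^11 on (ℤ/29ℤ)^× is x ↦ x^23, because 11·23 = 253 = 9·28 + 1 ≡ 1 (mod 28) and x^{28} = 1 for x ≠ 0 (Fermat). So ψ⁻¹(18) = 18^23 mod 29.
Repeated squaring mod 29: 18^1 ≡ 18, 18^2 ≡ 18² = 324 ≡ 5, 18^4 ≡ 5² = 25, 18^8 ≡ 25² = 625 ≡ 16, 18^16 ≡ 16² = 256 ≡ 24. Since 23 = 16 + 4 + 2 + 1, 18^23 ≡ 24·25·5·18: 24·25 = 600 ≡ 20, then 20·5 = 100 ≡ 13, then 13·18 = 234 ≡ 2. So 18^23 ≡ 2 (mod 29).
Hence ψ⁻¹(18) = 2.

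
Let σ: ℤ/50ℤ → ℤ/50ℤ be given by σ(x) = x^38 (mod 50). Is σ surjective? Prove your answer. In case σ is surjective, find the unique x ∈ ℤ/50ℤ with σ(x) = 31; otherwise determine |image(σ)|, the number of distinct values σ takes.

σ(0) = 0^38 = 0.
σ(10): Repeated squaring mod 50: 10^1 ≡ 10, 10^2 ≡ 10² = 100 ≡ 0, 10^4 ≡ 0² = 0, 10^8 ≡ 0² = 0, 10^16 ≡ 0² = 0, 10^32 ≡ 0² = 0. Since 38 = 32 + 4 + 2, 10^38 ≡ 0·0·0: 0·0 = 0, then 0·0 = 0. So 10^38 ≡ 0 (mod 50).
So σ(0) = σ(10) = 0 while 0 ≠ 10, hence σ is not injective.
A non-injective map from the 50-element set ℤ/50ℤ to itself takes at most 49 distinct values, so it cannot be surjective. Therefore σ is not surjective.
Since σ is not surjective, we determine |image(σ)|. Computing x^38 mod 50 for each x (by repeated squaring, reducing mod 50 at every step), the values σ(0), σ(1), …, σ(49) are: 0, 1, 44, 39, 36, 25, 16, 49, 34, 21, 0, 31, 4, 29, 6, 25, 46, 9, 24, 41, 0, 11, 14, 19, 26, 25, 26, 19, 14, 11, 0, 41, 24, 9, 46, 25, 6, 29, 4, 31, 0, 21, 34, 49, 16, 25, 36, 39, 44, 1.
The distinct values are {0, 1, 4, 6, 9, 11, 14, 16, 19, 21, 24, 25, 26, 29, 31, 34, 36, 39, 41, 44, 46, 49}; there are 22 of them.

22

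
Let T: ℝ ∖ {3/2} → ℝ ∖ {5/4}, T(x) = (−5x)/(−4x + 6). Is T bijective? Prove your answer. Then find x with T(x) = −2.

Suppose T(a) = T(b). Cross-multiplying: (−5a)(−4b + 6) = (−5b)(−4a + 6).
Expanding both sides and cancelling the symmetric terms leaves −30·(a − b) = 0. Since −30 ≠ 0, a = b. Therefore T is injective.
For any y ≠ 5/4, solving y(−4x + 6) = −5x for x gives a well-defined x ≠ 3/2. So T is surjective.
Thus T is bijective.
Solving T(x) = −2: cross-multiplying gives −5x = −2(−4x + 6), which rearranges to −13x = −12, so x = 12/13.

12/13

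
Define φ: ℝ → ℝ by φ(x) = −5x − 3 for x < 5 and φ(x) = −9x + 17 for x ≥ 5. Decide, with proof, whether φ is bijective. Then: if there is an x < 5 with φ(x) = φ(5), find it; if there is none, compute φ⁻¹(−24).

Both pieces are strictly decreasing (slopes −5 and −9), so each is injective on its own interval.
The left piece maps (−∞, 5) onto (−28, ∞); the right piece maps [5, ∞) onto (−∞, −28].
Since −28 = −28, the images partition ℝ: φ is injective and surjective, hence bijective.
Because the two images are disjoint, no x < 5 has φ(x) = φ(5), so we compute φ⁻¹(−24): −24 lies in (−28, ∞), so solve −5x − 3 = −24: x = (−24 + 3)/(−5) = 21/5.

21/5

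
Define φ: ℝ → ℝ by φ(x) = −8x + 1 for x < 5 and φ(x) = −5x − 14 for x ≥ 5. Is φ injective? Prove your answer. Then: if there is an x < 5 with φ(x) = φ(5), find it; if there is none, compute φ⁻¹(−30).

31/8

Both pieces are strictly decreasing (slopes −8 and −5), so each is injective on its own interval.
The left piece maps (−∞, 5) onto (−39, ∞); the right piece maps [5, ∞) onto (−∞, −39].
These images are disjoint, so no value is attained by both pieces. Therefore φ is injective.
Because the two images are disjoint, no x < 5 has φ(x) = φ(5), so we compute φ⁻¹(−30): −30 lies in (−39, ∞), so solve −8x + 1 = −30: x = (−30 − 1)/(−8) = 31/8.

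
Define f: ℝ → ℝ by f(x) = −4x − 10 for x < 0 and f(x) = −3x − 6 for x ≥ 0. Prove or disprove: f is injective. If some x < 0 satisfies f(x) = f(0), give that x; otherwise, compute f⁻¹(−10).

-1

Both pieces are strictly decreasing (slopes −4 and −3), so each is injective on its own interval.
The left piece maps (−∞, 0) onto (−10, ∞); the right piece maps [0, ∞) onto (−∞, −6].
These images overlap. In particular f(0) = −6 (right piece), and solving −4x − 10 = −6 on the left piece gives x = −1 < 0.
So f(−1) = f(0) with −1 ≠ 0, and f is not injective. This x = −1 is the requested value below 0.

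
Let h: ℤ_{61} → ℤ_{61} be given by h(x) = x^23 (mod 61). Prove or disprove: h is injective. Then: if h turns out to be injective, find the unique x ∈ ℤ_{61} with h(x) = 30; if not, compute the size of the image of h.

43

Since 61 is prime, the nonzero elements of ℤ_{61} form a cyclic group of order 60.
As gcd(23, 60) = 1, raising to the 23rd power is a bijection on this group: if u^23 ≡ v^23 then (uv^{−1})^23 = 1, and the only element of order dividing gcd(23, 60) = 1 is 1, so u = v.
With h(0) = 0 this makes h injective on all of ℤ_{61}, hence bijective (finite equal-size domain and codomain). In particular h is injective.
Since h is injective, we find the preimage of 30. The inverse of x ↦ x^23 on (ℤ_{61})^× is x ↦ x^47, because 23·47 = 1081 = 18·60 + 1 ≡ 1 (mod 60) and x^{60} = 1 for x ≠ 0 (Fermat). So h⁻¹(30) = 30^47 mod 61.
Repeated squaring mod 61: 30^1 ≡ 30, 30^2 ≡ 30² = 900 ≡ 46, 30^4 ≡ 46² = 2116 ≡ 42, 30^8 ≡ 42² = 1764 ≡ 56, 30^16 ≡ 56² = 3136 ≡ 25, 30^32 ≡ 25² = 625 ≡ 15. Since 47 = 32 + 8 + 4 + 2 + 1, 30^47 ≡ 15·56·42·46·30: 15·56 = 840 ≡ 47, then 47·42 = 1974 ≡ 22, then 22·46 = 1012 ≡ 36, then 36·30 = 1080 ≡ 43. So 30^47 ≡ 43 (mod 61).
Hence h⁻¹(30) = 43.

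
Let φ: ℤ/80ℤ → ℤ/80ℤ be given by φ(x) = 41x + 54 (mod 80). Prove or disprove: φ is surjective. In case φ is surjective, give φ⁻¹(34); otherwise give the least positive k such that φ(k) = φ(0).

60

Since gcd(41, 80) = 1, 41 is invertible modulo 80. Euclid's algorithm: 80 = 1·41 + 39, 41 = 1·39 + 2, 39 = 19·2 + 1; back-substituting gives 1 = 41·41 − 21·80, so 41⁻¹ ≡ 41 (mod 80).
Then y ↦ 41(y − 54) is a two-sided inverse to φ, so every y ∈ ℤ/80ℤ has a preimage.
So φ is surjective.
Since φ is surjective, we compute φ⁻¹(34): solve 41x + 54 ≡ 34 (mod 80), i.e. 41x ≡ 60 (mod 80).
Multiplying by 41⁻¹ = 41 gives x ≡ 41·60 = 2460 = 30·80 + 60 ≡ 60 (mod 80).
Check: φ(60) = 41·60 + 54 = 2514 = 31·80 + 34 ≡ 34 (mod 80).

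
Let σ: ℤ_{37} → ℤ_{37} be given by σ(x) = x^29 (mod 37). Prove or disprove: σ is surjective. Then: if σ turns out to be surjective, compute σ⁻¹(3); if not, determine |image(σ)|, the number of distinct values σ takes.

21

Since 37 is prime, the nonzero elements of ℤ_{37} form a cyclic group of order 36.
As gcd(29, 36) = 1, raising to the 29th power is a bijection on this group: if x_1^29 ≡ x_2^29 then (x_1x_2^{−1})^29 = 1, and the only element of order dividing gcd(29, 36) = 1 is 1, so x_1 = x_2.
With σ(0) = 0 this makes σ injective on all of ℤ_{37}, hence bijective (finite equal-size domain and codomain). In particular σ is surjective.
Since σ is surjective, we find the preimage of 3. The inverse of x ↦ x^29 on (ℤ_{37})^× is x ↦ x^5, because 29·5 = 145 = 4·36 + 1 ≡ 1 (mod 36) and x^{36} = 1 for x ≠ 0 (Fermat). So σ⁻¹(3) = 3^5 mod 37.
Repeated squaring mod 37: 3^1 ≡ 3, 3^2 ≡ 3² = 9, 3^4 ≡ 9² = 81 ≡ 7. Since 5 = 4 + 1, 3^5 ≡ 7·3: 7·3 = 21. So 3^5 ≡ 21 (mod 37).
Hence σ⁻¹(3) = 21.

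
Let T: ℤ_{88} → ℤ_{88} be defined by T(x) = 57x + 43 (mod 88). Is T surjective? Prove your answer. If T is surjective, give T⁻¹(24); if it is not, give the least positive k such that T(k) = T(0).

By definition, T is surjective if every y in the codomain equals T(x) for some x in the domain.
Since gcd(57, 88) = 1, 57 is invertible modulo 88. Euclid's algorithm: 88 = 1·57 + 31, 57 = 1·31 + 26, 31 = 1·26 + 5, 26 = 5·5 + 1; back-substituting gives 1 = 17·57 − 11·88, so 57⁻¹ ≡ 17 (mod 88).
For any y ∈ ℤ_{88}, x = 17(y − 43) mod 88 satisfies T(x) = 57·17(y − 43) + 43 ≡ y (since 57·17 ≡ 1 mod 88). So every y has a preimage.
Thus T is surjective.
Since T is surjective, we compute T⁻¹(24): solve 57x + 43 ≡ 24 (mod 88), i.e. 57x ≡ 69 (mod 88).
Multiplying by 57⁻¹ = 17 gives x ≡ 17·69 = 1173 = 13·88 + 29 ≡ 29 (mod 88).
Check: T(29) = 57·29 + 43 = 1696 = 19·88 + 24 ≡ 24 (mod 88).

29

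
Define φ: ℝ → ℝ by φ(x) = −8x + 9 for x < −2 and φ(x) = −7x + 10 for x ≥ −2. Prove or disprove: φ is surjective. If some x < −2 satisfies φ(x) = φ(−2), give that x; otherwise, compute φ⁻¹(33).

-3

Both pieces are strictly decreasing (slopes −8 and −7), so each is injective on its own interval.
The left piece maps (−∞, −2) onto (25, ∞); the right piece maps [−2, ∞) onto (−∞, 24].
The union (25, ∞) ∪ (−∞, 24] omits the interval between 25 and 24; in particular 25 has no preimage. So φ is not surjective.
Because the two images are disjoint, no x < −2 has φ(x) = φ(−2), so we compute φ⁻¹(33): 33 lies in (25, ∞), so solve −8x + 9 = 33: x = (33 − 9)/(−8) = −3.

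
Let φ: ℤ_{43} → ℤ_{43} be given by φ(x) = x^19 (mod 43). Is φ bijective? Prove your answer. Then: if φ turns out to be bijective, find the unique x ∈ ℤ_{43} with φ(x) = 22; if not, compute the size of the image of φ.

Since 43 is prime, the nonzero elements of ℤ_{43} form a cyclic group of order 42.
As gcd(19, 42) = 1, raising to the 19th power is a bijection on this group: if s^19 ≡ t^19 then (st^{−1})^19 = 1, and the only element of order dividing gcd(19, 42) = 1 is 1, so s = t.
With φ(0) = 0 this makes φ injective on all of ℤ_{43}, hence bijective (finite equal-size domain and codomain). In particular φ is bijective.
Since φ is bijective, we find the preimage of 22. The inverse of x ↦ x^19 on (ℤ_{43})^× is x ↦ x^31, because 19·31 = 589 = 14·42 + 1 ≡ 1 (mod 42) and x^{42} = 1 for x ≠ 0 (Fermat). So φ⁻¹(22) = 22^31 mod 43.
Repeated squaring mod 43: 22^1 ≡ 22, 22^2 ≡ 22² = 484 ≡ 11, 22^4 ≡ 11² = 121 ≡ 35, 22^8 ≡ 35² = 1225 ≡ 21, 22^16 ≡ 21² = 441 ≡ 11. Since 31 = 16 + 8 + 4 + 2 + 1, 22^31 ≡ 11·21·35·11·22: 11·21 = 231 ≡ 16, then 16·35 = 560 ≡ 1, then 1·11 = 11, then 11·22 = 242 ≡ 27. So 22^31 ≡ 27 (mod 43).
Hence φ⁻¹(22) = 27.

27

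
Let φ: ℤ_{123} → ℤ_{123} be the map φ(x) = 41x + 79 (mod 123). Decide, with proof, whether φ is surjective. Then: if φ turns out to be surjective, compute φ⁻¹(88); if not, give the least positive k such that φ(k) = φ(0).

Since gcd(41, 123) = 41, we have 41x ≡ 0 (mod 41) for all x, so φ(x) ≡ 38 (mod 41).
But 0 ≢ 38 (mod 41), so 0 ∈ ℤ_{123} has no preimage. Therefore φ is not surjective.
Since φ is not surjective, we find the least positive k with φ(k) = φ(0): this means 41k ≡ 0 (mod 123), i.e. 123 ∣ 41k. Since gcd(41, 123) = 41, dividing through by 41 this holds exactly when 3 ∣ k.
The smallest positive such k is 3.

3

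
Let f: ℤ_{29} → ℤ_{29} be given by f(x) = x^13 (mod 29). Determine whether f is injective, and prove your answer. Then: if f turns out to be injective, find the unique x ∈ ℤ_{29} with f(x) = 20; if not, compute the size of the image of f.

16

Since 29 is prime, the nonzero elements of ℤ_{29} form a cyclic group of order 28.
As gcd(13, 28) = 1, raising to the 13th power is a bijection on this group: if x_1^13 ≡ x_2^13 then (x_1x_2^{−1})^13 = 1, and the only element of order dividing gcd(13, 28) = 1 is 1, so x_1 = x_2.
With f(0) = 0 this makes f injective on all of ℤ_{29}, hence bijective (finite equal-size domain and codomain). In particular f is injective.
Since f is injective, we find the preimage of 20. The inverse of x ↦ x^13 on (ℤ_{29})^× is x ↦ x^13, because 13·13 = 169 = 6·28 + 1 ≡ 1 (mod 28) and x^{28} = 1 for x ≠ 0 (Fermat). So f⁻¹(20) = 20^13 mod 29.
Repeated squaring mod 29: 20^1 ≡ 20, 20^2 ≡ 20² = 400 ≡ 23, 20^4 ≡ 23² = 529 ≡ 7, 20^8 ≡ 7² = 49 ≡ 20. Since 13 = 8 + 4 + 1, 20^13 ≡ 20·7·20: 20·7 = 140 ≡ 24, then 24·20 = 480 ≡ 16. So 20^13 ≡ 16 (mod 29).
Hence f⁻¹(20) = 16.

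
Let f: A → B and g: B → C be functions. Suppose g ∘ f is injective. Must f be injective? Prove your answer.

injective

Suppose f(s) = f(t). Applying g: (g ∘ f)(s) = (g ∘ f)(t). Since g ∘ f is injective, s = t. So f is injective.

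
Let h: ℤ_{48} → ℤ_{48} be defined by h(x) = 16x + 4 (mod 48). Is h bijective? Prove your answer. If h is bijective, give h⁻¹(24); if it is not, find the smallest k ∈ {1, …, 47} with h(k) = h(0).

3

We have gcd(16, 48) = 16 > 1. Taking x_1 = 0 and x_2 = 3: h(0) = 4 and h(3) = 16·3 + 4 = 52 ≡ 4 (mod 48).
So h(0) = h(3) while 0 ≠ 3, hence h is not injective, hence not bijective.
Since h is not bijective, we find the least positive k with h(k) = h(0): this means 16k ≡ 0 (mod 48), i.e. 48 ∣ 16k. Since gcd(16, 48) = 16, dividing through by 16 this holds exactly when 3 ∣ k.
The smallest positive such k is 3.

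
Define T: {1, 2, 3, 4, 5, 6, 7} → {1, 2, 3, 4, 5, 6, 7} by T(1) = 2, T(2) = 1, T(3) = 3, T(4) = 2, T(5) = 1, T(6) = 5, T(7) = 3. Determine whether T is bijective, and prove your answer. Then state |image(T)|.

4

T(1) = 2 = T(4) with 1 ≠ 4, so T is not injective, hence not bijective.
The image of T is {1, 2, 3, 5}, which has 4 elements.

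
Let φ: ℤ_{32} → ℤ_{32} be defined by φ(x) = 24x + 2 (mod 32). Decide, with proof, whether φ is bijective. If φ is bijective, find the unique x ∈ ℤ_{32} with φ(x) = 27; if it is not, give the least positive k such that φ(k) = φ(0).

4

We have gcd(24, 32) = 8 > 1. Taking x_1 = 0 and x_2 = 4: φ(0) = 2 and φ(4) = 24·4 + 2 = 98 ≡ 2 (mod 32).
So φ(0) = φ(4) while 0 ≠ 4, hence φ is not injective, hence not bijective.
Since φ is not bijective, we find the least positive k with φ(k) = φ(0): this means 24k ≡ 0 (mod 32), i.e. 32 ∣ 24k. Since gcd(24, 32) = 8, dividing through by 8 this holds exactly when 4 ∣ 3k, and as gcd(3, 4) = 1, exactly when 4 ∣ k.
The smallest positive such k is 4.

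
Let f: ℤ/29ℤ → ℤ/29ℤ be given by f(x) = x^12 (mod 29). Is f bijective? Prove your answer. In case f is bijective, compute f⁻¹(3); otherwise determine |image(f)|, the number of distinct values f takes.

f(2): Repeated squaring mod 29: 2^1 ≡ 2, 2^2 ≡ 2² = 4, 2^4 ≡ 4² = 16, 2^8 ≡ 16² = 256 ≡ 24. Since 12 = 8 + 4, 2^12 ≡ 24·16: 24·16 = 384 ≡ 7. So 2^12 ≡ 7 (mod 29).
f(5): Repeated squaring mod 29: 5^1 ≡ 5, 5^2 ≡ 5² = 25, 5^4 ≡ 25² = 625 ≡ 16, 5^8 ≡ 16² = 256 ≡ 24. Since 12 = 8 + 4, 5^12 ≡ 24·16: 24·16 = 384 ≡ 7. So 5^12 ≡ 7 (mod 29).
So f(2) = f(5) = 7 while 2 ≠ 5, therefore f is not injective, hence not bijective.
Since f is not bijective, we determine |image(f)|. Computing x^12 mod 29 for each x (by repeated squaring, reducing mod 29 at every step), the values f(0), f(1), …, f(28) are: 0, 1, 7, 16, 20, 7, 25, 16, 24, 24, 20, 23, 1, 23, 25, 25, 23, 1, 23, 20, 24, 24, 16, 25, 7, 20, 16, 7, 1.
The distinct values are {0, 1, 7, 16, 20, 23, 24, 25}; there are 8 of them.

8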